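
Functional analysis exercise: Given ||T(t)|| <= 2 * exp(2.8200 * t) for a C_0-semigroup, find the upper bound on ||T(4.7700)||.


||T(4.7700)|| <= 2 * exp(2.8200 * 4.7700)
= 2 * exp(13.4514)
= 2 * 694814.3732
= 1.3896e+06

1.3896e+06


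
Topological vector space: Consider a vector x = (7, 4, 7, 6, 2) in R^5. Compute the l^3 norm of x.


The l^3 norm = (sum |x_i|^3)^(1/3)
Sum of 3th powers = 343 + 64 + 343 + 216 + 8 = 974
||x||_3 = (974)^(1/3) = 9.9126

9.9126


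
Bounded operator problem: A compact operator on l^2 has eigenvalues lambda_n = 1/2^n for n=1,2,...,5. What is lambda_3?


The eigenvalue formula gives lambda_3 = 1/2^3
= 1/8
= 0.1250

0.1250


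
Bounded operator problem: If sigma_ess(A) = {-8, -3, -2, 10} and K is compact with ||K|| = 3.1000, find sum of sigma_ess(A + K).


By Weyl's theorem, the essential spectrum is invariant under compact perturbations.
sigma_ess(A + K) = sigma_ess(A) = {-8, -3, -2, 10}
Sum = -8 + -3 + -2 + 10 = -3

-3


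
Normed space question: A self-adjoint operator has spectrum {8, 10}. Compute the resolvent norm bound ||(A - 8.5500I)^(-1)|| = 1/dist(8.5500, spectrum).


dist(8.5500, {8, 10}) = min(|8.5500 - 8|, |8.5500 - 10|)
= min(0.5500, 1.4500) = 0.5500
Resolvent bound = 1/0.5500 = 1.8182

1.8182


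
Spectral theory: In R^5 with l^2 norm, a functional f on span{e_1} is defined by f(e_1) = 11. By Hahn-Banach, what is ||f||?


The norm of f is given by ||f|| = sup_{||x||=1} |f(x)|.
On span{e_1}, ||e_1|| = 1, so ||f|| = |f(e_1)| / ||e_1||
= |11| / 1 = 11.0000

11.0000


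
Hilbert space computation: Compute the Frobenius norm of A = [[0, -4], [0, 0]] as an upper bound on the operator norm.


||A||_F^2 = sum a_ij^2
= 0^2 + (-4)^2 + 0^2 + 0^2
= 0 + 16 + 0 + 0 = 16
||A||_F = sqrt(16) = 4.0000

4.0000


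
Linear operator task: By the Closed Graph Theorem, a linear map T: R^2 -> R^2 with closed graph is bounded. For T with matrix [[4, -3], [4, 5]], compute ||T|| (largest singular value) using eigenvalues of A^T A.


A^T A = [[32, 8], [8, 34]]
trace(A^T A) = 66, det(A^T A) = 1024
discriminant = 66^2 - 4*1024 = 260
Largest eigenvalue of A^T A = (trace + sqrt(disc))/2 = 41.0623
||T|| = sqrt(41.0623) = 6.4080

6.4080


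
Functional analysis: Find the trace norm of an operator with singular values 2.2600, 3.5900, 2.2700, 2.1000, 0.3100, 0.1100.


The nuclear norm is the sum of all singular values.
||T||_1 = 2.2600 + 3.5900 + 2.2700 + 2.1000 + 0.3100 + 0.1100
= 10.6400

10.6400


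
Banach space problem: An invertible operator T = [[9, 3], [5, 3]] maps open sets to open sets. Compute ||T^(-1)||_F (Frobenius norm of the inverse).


det(T) = 9*3 - 3*5 = 12
T^(-1) = (1/12) * [[3, -3], [-5, 9]] = [[0.2500, -0.2500], [-0.4167, 0.7500]]
||T^(-1)||_F^2 = 0.2500^2 + (-0.2500)^2 + (-0.4167)^2 + 0.7500^2 = 0.8611
||T^(-1)||_F = sqrt(0.8611) = 0.9280

0.9280


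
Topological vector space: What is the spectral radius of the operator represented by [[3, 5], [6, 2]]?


For a 2x2 matrix, eigenvalues satisfy lambda^2 - (trace)*lambda + det = 0
trace = 3 + 2 = 5
det = 3*2 - 5*6 = -24
discriminant = 5^2 - 4*(-24) = 121
spectral radius = max |eigenvalue| = 8.0000

8.0000


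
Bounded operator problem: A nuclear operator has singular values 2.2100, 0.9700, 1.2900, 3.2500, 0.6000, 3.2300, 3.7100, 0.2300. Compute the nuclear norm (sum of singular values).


The nuclear norm is the sum of all singular values.
||T||_1 = 2.2100 + 0.9700 + 1.2900 + 3.2500 + 0.6000 + 3.2300 + 3.7100 + 0.2300
= 15.4900

15.4900


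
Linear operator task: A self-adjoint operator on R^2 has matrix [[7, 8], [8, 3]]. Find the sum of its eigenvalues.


For a self-adjoint (symmetric) matrix, the eigenvalues are real.
The sum of eigenvalues equals the trace of the matrix.
trace = 7 + 3 = 10

10


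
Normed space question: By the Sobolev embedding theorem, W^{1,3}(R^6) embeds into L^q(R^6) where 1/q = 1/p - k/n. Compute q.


Using the Sobolev embedding formula: 1/q = 1/p - k/n
1/q = 1/3 - 1/6 = 1/6
q = 1/(1/6) = 6

6.0000


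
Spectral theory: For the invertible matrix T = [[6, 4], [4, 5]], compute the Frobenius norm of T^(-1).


det(T) = 6*5 - 4*4 = 14
T^(-1) = (1/14) * [[5, -4], [-4, 6]] = [[0.3571, -0.2857], [-0.2857, 0.4286]]
||T^(-1)||_F^2 = 0.3571^2 + (-0.2857)^2 + (-0.2857)^2 + 0.4286^2 = 0.4745
||T^(-1)||_F = sqrt(0.4745) = 0.6888

0.6888


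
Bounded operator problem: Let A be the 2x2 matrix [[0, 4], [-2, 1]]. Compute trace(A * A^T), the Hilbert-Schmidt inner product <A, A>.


trace(A * A^T) = sum of squares of all entries
= 0^2 + 4^2 + (-2)^2 + 1^2
= 0 + 16 + 4 + 1
= 21

21


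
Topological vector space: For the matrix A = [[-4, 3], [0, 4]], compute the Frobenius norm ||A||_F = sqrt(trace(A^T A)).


||A||_F^2 = sum a_ij^2
= (-4)^2 + 3^2 + 0^2 + 4^2
= 16 + 9 + 0 + 16 = 41
||A||_F = sqrt(41) = 6.4031

6.4031


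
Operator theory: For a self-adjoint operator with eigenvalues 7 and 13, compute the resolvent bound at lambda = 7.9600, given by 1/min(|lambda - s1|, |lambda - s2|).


dist(7.9600, {7, 13}) = min(|7.9600 - 7|, |7.9600 - 13|)
= min(0.9600, 5.0400) = 0.9600
Resolvent bound = 1/0.9600 = 1.0417

1.0417


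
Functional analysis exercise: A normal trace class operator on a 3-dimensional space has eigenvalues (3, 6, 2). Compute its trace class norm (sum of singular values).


For a normal operator, singular values equal |eigenvalues|.
Trace norm = sum |lambda_i| = 3 + 6 + 2
= 11

11


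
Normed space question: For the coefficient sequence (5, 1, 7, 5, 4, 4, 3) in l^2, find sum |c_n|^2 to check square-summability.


sum |c_n|^2 = 5^2 + 1^2 + 7^2 + 5^2 + 4^2 + 4^2 + 3^2
= 25 + 1 + 49 + 25 + 16 + 16 + 9
= 141

141


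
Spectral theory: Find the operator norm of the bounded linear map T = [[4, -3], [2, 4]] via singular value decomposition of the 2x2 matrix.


A^T A = [[20, -4], [-4, 25]]
trace(A^T A) = 45, det(A^T A) = 484
discriminant = 45^2 - 4*484 = 89
Largest eigenvalue of A^T A = (trace + sqrt(disc))/2 = 27.2170
||T|| = sqrt(27.2170) = 5.2170

5.2170


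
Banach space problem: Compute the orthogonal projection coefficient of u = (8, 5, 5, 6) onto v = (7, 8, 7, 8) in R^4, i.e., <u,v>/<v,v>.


Computing <u,v> = 8*7 + 5*8 + 5*7 + 6*8 = 179
Computing <v,v> = 7^2 + 8^2 + 7^2 + 8^2 = 226
Projection coefficient = 179/226 = 0.7920

0.7920


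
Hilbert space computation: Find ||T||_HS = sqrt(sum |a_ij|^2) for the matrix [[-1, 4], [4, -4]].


The Hilbert-Schmidt norm is sqrt(sum of squares of all entries).
Sum of squares = (-1)^2 + 4^2 + 4^2 + (-4)^2
= 1 + 16 + 16 + 16 = 49
||T||_HS = sqrt(49) = 7.0000

7.0000


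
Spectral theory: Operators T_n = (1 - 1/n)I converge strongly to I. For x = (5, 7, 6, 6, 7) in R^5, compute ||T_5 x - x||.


T_5 x - x = (1 - 1/5)x - x = -x/5
||x|| = sqrt(195) = 13.9642
||T_5 x - x|| = ||x||/5 = 13.9642/5 = 2.7928

2.7928


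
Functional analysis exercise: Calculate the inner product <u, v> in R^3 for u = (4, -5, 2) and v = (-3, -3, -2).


Computing the standard inner product <u, v> = sum u_i * v_i
= 4*-3 + -5*-3 + 2*-2
= -12 + 15 + -4
= -1

-1


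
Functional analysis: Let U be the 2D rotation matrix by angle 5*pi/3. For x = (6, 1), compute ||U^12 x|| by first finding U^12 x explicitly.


U is a rotation by theta = 5*pi/3
U^12 = rotation by 12*theta = 60*pi/3 = 0*pi/3 (mod 2*pi)
cos(0*pi/3) = 1.0000, sin(0*pi/3) = 0.0000
U^12 x = (1.0000 * 6 - 0.0000 * 1, 0.0000 * 6 + 1.0000 * 1)
= (6.0000, 1.0000)
||U^12 x|| = sqrt(6.0000^2 + 1.0000^2) = sqrt(37.0000) = 6.0828

6.0828


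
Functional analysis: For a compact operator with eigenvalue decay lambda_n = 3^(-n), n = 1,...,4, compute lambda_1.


The eigenvalue formula gives lambda_1 = 1/3^1
= 1/3
= 0.3333

0.3333


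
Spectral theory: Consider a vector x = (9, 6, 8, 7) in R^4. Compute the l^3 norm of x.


The l^3 norm = (sum |x_i|^3)^(1/3)
Sum of 3th powers = 729 + 216 + 512 + 343 = 1800
||x||_3 = (1800)^(1/3) = 12.1644

12.1644


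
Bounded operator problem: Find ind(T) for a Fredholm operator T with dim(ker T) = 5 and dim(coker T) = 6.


The Fredholm index is defined as ind(T) = dim(ker T) - dim(coker T)
= 5 - 6
= -1

-1


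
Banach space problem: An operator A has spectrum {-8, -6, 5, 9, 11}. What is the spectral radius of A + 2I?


Spectrum of A + 2I = {-6, -4, 7, 11, 13}
Spectral radius = max |lambda| over the shifted spectrum
= max(6, 4, 7, 11, 13) = 13

13


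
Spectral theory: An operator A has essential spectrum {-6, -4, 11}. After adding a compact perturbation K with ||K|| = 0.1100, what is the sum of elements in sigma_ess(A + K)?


By Weyl's theorem, the essential spectrum is invariant under compact perturbations.
sigma_ess(A + K) = sigma_ess(A) = {-6, -4, 11}
Sum = -6 + -4 + 11 = 1

1


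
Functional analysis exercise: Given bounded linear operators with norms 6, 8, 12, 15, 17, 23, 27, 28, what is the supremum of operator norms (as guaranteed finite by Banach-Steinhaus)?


By the Uniform Boundedness Principle, the supremum of norms is finite.
sup_k ||T_k|| = max(6, 8, 12, 15, 17, 23, 27, 28) = 28

28


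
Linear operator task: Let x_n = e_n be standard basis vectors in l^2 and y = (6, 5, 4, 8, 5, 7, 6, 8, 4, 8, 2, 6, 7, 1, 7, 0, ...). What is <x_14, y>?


x_14 = e_14 is the standard basis vector with 1 in position 14.
<x_14, y> = y_14 = 1
As n -> infinity, <x_n, y> -> 0, confirming weak convergence of (x_n) to 0.

1


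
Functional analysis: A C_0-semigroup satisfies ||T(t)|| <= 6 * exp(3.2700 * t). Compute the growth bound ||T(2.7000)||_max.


||T(2.7000)|| <= 6 * exp(3.2700 * 2.7000)
= 6 * exp(8.8290)
= 6 * 6829.4539
= 40976.7237

40976.7237


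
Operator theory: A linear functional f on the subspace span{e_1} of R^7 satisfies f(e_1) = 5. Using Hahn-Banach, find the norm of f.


The norm of f is given by ||f|| = sup_{||x||=1} |f(x)|.
On span{e_1}, ||e_1|| = 1, so ||f|| = |f(e_1)| / ||e_1||
= |5| / 1 = 5.0000

5.0000


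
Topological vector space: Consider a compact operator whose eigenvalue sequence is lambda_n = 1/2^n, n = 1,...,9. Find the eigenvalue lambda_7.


The eigenvalue formula gives lambda_7 = 1/2^7
= 1/128
= 0.0078

0.0078


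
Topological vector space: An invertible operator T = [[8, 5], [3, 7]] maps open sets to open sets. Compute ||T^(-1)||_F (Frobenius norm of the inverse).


det(T) = 8*7 - 5*3 = 41
T^(-1) = (1/41) * [[7, -5], [-3, 8]] = [[0.1707, -0.1220], [-0.0732, 0.1951]]
||T^(-1)||_F^2 = 0.1707^2 + (-0.1220)^2 + (-0.0732)^2 + 0.1951^2 = 0.0874
||T^(-1)||_F = sqrt(0.0874) = 0.2957

0.2957


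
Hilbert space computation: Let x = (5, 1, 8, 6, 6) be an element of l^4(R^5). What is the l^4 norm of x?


The l^4 norm = (sum |x_i|^4)^(1/4)
Sum of 4th powers = 625 + 1 + 4096 + 1296 + 1296 = 7314
||x||_4 = (7314)^(1/4) = 9.2478

9.2478


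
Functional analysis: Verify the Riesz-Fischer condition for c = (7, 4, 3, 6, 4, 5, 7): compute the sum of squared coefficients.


sum |c_n|^2 = 7^2 + 4^2 + 3^2 + 6^2 + 4^2 + 5^2 + 7^2
= 49 + 16 + 9 + 36 + 16 + 25 + 49
= 200

200


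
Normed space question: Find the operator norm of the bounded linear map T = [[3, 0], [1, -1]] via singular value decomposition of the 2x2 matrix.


A^T A = [[10, -1], [-1, 1]]
trace(A^T A) = 11, det(A^T A) = 9
discriminant = 11^2 - 4*9 = 85
Largest eigenvalue of A^T A = (trace + sqrt(disc))/2 = 10.1098
||T|| = sqrt(10.1098) = 3.1796

3.1796


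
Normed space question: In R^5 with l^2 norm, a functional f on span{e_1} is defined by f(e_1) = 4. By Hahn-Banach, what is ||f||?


The norm of f is given by ||f|| = sup_{||x||=1} |f(x)|.
On span{e_1}, ||e_1|| = 1, so ||f|| = |f(e_1)| / ||e_1||
= |4| / 1 = 4.0000

4.0000


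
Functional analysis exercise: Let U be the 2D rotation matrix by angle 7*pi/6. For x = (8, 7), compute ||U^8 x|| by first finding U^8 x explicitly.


U is a rotation by theta = 7*pi/6
U^8 = rotation by 8*theta = 56*pi/6 = 8*pi/6 (mod 2*pi)
cos(8*pi/6) = -0.5000, sin(8*pi/6) = -0.8660
U^8 x = (-0.5000 * 8 - -0.8660 * 7, -0.8660 * 8 + -0.5000 * 7)
= (2.0622, -10.4282)
||U^8 x|| = sqrt(2.0622^2 + (-10.4282)^2) = sqrt(113.0000) = 10.6301

10.6301


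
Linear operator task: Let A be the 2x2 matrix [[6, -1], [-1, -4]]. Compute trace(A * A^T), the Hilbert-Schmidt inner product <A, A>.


trace(A * A^T) = sum of squares of all entries
= 6^2 + (-1)^2 + (-1)^2 + (-4)^2
= 36 + 1 + 1 + 16
= 54

54


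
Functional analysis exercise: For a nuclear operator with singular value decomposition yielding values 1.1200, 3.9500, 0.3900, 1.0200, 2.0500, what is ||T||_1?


The nuclear norm is the sum of all singular values.
||T||_1 = 1.1200 + 3.9500 + 0.3900 + 1.0200 + 2.0500
= 8.5300

8.5300


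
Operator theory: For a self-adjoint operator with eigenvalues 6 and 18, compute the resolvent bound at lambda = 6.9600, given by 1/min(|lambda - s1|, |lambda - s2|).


dist(6.9600, {6, 18}) = min(|6.9600 - 6|, |6.9600 - 18|)
= min(0.9600, 11.0400) = 0.9600
Resolvent bound = 1/0.9600 = 1.0417

1.0417


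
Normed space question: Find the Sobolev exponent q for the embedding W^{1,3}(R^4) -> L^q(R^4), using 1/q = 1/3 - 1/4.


Using the Sobolev embedding formula: 1/q = 1/p - k/n
1/q = 1/3 - 1/4 = 1/12
q = 1/(1/12) = 12

12.0000


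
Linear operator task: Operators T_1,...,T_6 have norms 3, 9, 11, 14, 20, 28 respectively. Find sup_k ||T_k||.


By the Uniform Boundedness Principle, the supremum of norms is finite.
sup_k ||T_k|| = max(3, 9, 11, 14, 20, 28) = 28

28


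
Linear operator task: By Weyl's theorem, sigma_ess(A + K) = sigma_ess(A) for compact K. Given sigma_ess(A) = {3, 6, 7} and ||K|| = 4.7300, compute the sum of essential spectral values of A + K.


By Weyl's theorem, the essential spectrum is invariant under compact perturbations.
sigma_ess(A + K) = sigma_ess(A) = {3, 6, 7}
Sum = 3 + 6 + 7 = 16

16


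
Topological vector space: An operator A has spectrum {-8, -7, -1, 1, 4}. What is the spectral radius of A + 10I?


Spectrum of A + 10I = {2, 3, 9, 11, 14}
Spectral radius = max |lambda| over the shifted spectrum
= max(2, 3, 9, 11, 14) = 14

14


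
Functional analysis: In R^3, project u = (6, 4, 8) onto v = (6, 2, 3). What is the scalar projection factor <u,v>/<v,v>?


Computing <u,v> = 6*6 + 4*2 + 8*3 = 68
Computing <v,v> = 6^2 + 2^2 + 3^2 = 49
Projection coefficient = 68/49 = 1.3878

1.3878


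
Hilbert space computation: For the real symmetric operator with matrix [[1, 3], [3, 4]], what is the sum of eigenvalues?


For a self-adjoint (symmetric) matrix, the eigenvalues are real.
The sum of eigenvalues equals the trace of the matrix.
trace = 1 + 4 = 5

5


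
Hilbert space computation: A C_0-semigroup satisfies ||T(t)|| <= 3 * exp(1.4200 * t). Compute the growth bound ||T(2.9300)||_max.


||T(2.9300)|| <= 3 * exp(1.4200 * 2.9300)
= 3 * exp(4.1606)
= 3 * 64.1100
= 192.3299

192.3299


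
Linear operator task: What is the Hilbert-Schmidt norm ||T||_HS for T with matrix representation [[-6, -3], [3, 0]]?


The Hilbert-Schmidt norm is sqrt(sum of squares of all entries).
Sum of squares = (-6)^2 + (-3)^2 + 3^2 + 0^2
= 36 + 9 + 9 + 0 = 54
||T||_HS = sqrt(54) = 7.3485

7.3485


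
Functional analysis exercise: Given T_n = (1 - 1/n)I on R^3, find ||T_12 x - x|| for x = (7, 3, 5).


T_12 x - x = (1 - 1/12)x - x = -x/12
||x|| = sqrt(83) = 9.1104
||T_12 x - x|| = ||x||/12 = 9.1104/12 = 0.7592

0.7592


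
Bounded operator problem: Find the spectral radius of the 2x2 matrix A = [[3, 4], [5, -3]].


For a 2x2 matrix, eigenvalues satisfy lambda^2 - (trace)*lambda + det = 0
trace = 3 + -3 = 0
det = 3*-3 - 4*5 = -29
discriminant = 0^2 - 4*(-29) = 116
spectral radius = max |eigenvalue| = 5.3852

5.3852


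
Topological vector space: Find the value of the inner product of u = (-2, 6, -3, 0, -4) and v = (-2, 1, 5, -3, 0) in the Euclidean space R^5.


Computing the standard inner product <u, v> = sum u_i * v_i
= -2*-2 + 6*1 + -3*5 + 0*-3 + -4*0
= 4 + 6 + -15 + 0 + 0
= -5

-5


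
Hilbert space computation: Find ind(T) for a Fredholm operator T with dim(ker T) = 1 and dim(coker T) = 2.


The Fredholm index is defined as ind(T) = dim(ker T) - dim(coker T)
= 1 - 2
= -1

-1


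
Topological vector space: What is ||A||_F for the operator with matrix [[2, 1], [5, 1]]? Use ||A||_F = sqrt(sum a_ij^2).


||A||_F^2 = sum a_ij^2
= 2^2 + 1^2 + 5^2 + 1^2
= 4 + 1 + 25 + 1 = 31
||A||_F = sqrt(31) = 5.5678

5.5678


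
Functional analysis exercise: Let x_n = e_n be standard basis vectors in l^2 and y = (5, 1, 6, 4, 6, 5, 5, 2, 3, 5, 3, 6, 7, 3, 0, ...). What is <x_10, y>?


x_10 = e_10 is the standard basis vector with 1 in position 10.
<x_10, y> = y_10 = 5
As n -> infinity, <x_n, y> -> 0, confirming weak convergence of (x_n) to 0.

5


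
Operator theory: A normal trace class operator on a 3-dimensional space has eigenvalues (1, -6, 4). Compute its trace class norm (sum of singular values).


For a normal operator, singular values equal |eigenvalues|.
Trace norm = sum |lambda_i| = 1 + 6 + 4
= 11

11


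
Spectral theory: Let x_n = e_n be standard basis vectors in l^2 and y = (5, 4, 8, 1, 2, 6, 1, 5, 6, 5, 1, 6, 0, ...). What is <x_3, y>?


x_3 = e_3 is the standard basis vector with 1 in position 3.
<x_3, y> = y_3 = 8
As n -> infinity, <x_n, y> -> 0, confirming weak convergence of (x_n) to 0.

8


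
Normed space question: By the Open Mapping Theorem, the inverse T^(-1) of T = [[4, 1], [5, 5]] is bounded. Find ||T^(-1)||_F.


det(T) = 4*5 - 1*5 = 15
T^(-1) = (1/15) * [[5, -1], [-5, 4]] = [[0.3333, -0.0667], [-0.3333, 0.2667]]
||T^(-1)||_F^2 = 0.3333^2 + (-0.0667)^2 + (-0.3333)^2 + 0.2667^2 = 0.2978
||T^(-1)||_F = sqrt(0.2978) = 0.5457

0.5457


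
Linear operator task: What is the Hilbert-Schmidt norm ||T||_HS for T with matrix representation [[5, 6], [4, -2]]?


The Hilbert-Schmidt norm is sqrt(sum of squares of all entries).
Sum of squares = 5^2 + 6^2 + 4^2 + (-2)^2
= 25 + 36 + 16 + 4 = 81
||T||_HS = sqrt(81) = 9.0000

9.0000


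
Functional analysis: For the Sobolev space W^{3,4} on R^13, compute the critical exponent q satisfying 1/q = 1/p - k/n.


Using the Sobolev embedding formula: 1/q = 1/p - k/n
1/q = 1/4 - 3/13 = 1/52
q = 1/(1/52) = 52

52.0000


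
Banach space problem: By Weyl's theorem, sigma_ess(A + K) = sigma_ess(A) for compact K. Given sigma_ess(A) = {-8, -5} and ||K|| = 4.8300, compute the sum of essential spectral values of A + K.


By Weyl's theorem, the essential spectrum is invariant under compact perturbations.
sigma_ess(A + K) = sigma_ess(A) = {-8, -5}
Sum = -8 + -5 = -13

-13


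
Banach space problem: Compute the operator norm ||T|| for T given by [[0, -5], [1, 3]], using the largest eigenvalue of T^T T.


A^T A = [[1, 3], [3, 34]]
trace(A^T A) = 35, det(A^T A) = 25
discriminant = 35^2 - 4*25 = 1125
Largest eigenvalue of A^T A = (trace + sqrt(disc))/2 = 34.2705
||T|| = sqrt(34.2705) = 5.8541

5.8541


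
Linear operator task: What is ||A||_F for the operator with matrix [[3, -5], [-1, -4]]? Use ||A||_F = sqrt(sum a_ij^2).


||A||_F^2 = sum a_ij^2
= 3^2 + (-5)^2 + (-1)^2 + (-4)^2
= 9 + 25 + 1 + 16 = 51
||A||_F = sqrt(51) = 7.1414

7.1414


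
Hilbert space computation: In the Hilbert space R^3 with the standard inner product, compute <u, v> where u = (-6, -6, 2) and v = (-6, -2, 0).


Computing the standard inner product <u, v> = sum u_i * v_i
= -6*-6 + -6*-2 + 2*0
= 36 + 12 + 0
= 48

48


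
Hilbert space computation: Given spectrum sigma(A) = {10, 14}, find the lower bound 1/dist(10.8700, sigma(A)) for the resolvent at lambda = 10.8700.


dist(10.8700, {10, 14}) = min(|10.8700 - 10|, |10.8700 - 14|)
= min(0.8700, 3.1300) = 0.8700
Resolvent bound = 1/0.8700 = 1.1494

1.1494


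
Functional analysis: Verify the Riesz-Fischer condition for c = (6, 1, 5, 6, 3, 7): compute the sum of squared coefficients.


sum |c_n|^2 = 6^2 + 1^2 + 5^2 + 6^2 + 3^2 + 7^2
= 36 + 1 + 25 + 36 + 9 + 49
= 156

156


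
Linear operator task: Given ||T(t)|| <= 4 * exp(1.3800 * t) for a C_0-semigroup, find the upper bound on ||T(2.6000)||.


||T(2.6000)|| <= 4 * exp(1.3800 * 2.6000)
= 4 * exp(3.5880)
= 4 * 36.1617
= 144.6467

144.6467


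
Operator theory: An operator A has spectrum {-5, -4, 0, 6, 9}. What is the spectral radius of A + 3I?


Spectrum of A + 3I = {-2, -1, 3, 9, 12}
Spectral radius = max |lambda| over the shifted spectrum
= max(2, 1, 3, 9, 12) = 12

12


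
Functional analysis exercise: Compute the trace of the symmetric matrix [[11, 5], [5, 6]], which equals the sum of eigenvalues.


For a self-adjoint (symmetric) matrix, the eigenvalues are real.
The sum of eigenvalues equals the trace of the matrix.
trace = 11 + 6 = 17

17


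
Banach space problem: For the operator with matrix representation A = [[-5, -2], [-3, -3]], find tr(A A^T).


trace(A * A^T) = sum of squares of all entries
= (-5)^2 + (-2)^2 + (-3)^2 + (-3)^2
= 25 + 4 + 9 + 9
= 47

47


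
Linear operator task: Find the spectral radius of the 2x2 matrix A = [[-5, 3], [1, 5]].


For a 2x2 matrix, eigenvalues satisfy lambda^2 - (trace)*lambda + det = 0
trace = -5 + 5 = 0
det = -5*5 - 3*1 = -28
discriminant = 0^2 - 4*(-28) = 112
spectral radius = max |eigenvalue| = 5.2915

5.2915


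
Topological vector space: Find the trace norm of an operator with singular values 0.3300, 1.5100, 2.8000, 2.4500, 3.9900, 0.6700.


The nuclear norm is the sum of all singular values.
||T||_1 = 0.3300 + 1.5100 + 2.8000 + 2.4500 + 3.9900 + 0.6700
= 11.7500

11.7500


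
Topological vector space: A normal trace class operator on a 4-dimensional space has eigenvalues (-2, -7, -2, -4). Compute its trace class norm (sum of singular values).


For a normal operator, singular values equal |eigenvalues|.
Trace norm = sum |lambda_i| = 2 + 7 + 2 + 4
= 15

15


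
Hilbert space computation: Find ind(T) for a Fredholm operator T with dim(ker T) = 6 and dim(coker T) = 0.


The Fredholm index is defined as ind(T) = dim(ker T) - dim(coker T)
= 6 - 0
= 6

6


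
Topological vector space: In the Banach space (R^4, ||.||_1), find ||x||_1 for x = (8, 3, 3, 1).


The l^1 norm equals the sum of absolute values of all components.
||x||_1 = 8 + 3 + 3 + 1
= 15

15.0000


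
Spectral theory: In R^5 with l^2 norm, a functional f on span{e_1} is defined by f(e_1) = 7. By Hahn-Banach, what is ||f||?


The norm of f is given by ||f|| = sup_{||x||=1} |f(x)|.
On span{e_1}, ||e_1|| = 1, so ||f|| = |f(e_1)| / ||e_1||
= |7| / 1 = 7.0000

7.0000


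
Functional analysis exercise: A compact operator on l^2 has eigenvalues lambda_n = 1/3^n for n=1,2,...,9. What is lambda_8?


The eigenvalue formula gives lambda_8 = 1/3^8
= 1/6561
= 1.5242e-04

1.5242e-04


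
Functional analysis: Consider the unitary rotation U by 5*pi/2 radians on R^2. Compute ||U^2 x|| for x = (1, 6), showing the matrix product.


U is a rotation by theta = 5*pi/2
U^2 = rotation by 2*theta = 10*pi/2 = 2*pi/2 (mod 2*pi)
cos(2*pi/2) = -1.0000, sin(2*pi/2) = 0.0000
U^2 x = (-1.0000 * 1 - 0.0000 * 6, 0.0000 * 1 + -1.0000 * 6)
= (-1.0000, -6.0000)
||U^2 x|| = sqrt((-1.0000)^2 + (-6.0000)^2) = sqrt(37.0000) = 6.0828

6.0828


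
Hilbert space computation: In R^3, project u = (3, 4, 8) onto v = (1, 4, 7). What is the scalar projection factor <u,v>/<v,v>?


Computing <u,v> = 3*1 + 4*4 + 8*7 = 75
Computing <v,v> = 1^2 + 4^2 + 7^2 = 66
Projection coefficient = 75/66 = 1.1364

1.1364


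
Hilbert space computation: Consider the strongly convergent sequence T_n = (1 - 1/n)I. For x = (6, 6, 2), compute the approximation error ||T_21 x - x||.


T_21 x - x = (1 - 1/21)x - x = -x/21
||x|| = sqrt(76) = 8.7178
||T_21 x - x|| = ||x||/21 = 8.7178/21 = 0.4151

0.4151


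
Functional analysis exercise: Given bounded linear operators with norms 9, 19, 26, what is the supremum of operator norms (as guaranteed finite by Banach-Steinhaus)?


By the Uniform Boundedness Principle, the supremum of norms is finite.
sup_k ||T_k|| = max(9, 19, 26) = 26

26


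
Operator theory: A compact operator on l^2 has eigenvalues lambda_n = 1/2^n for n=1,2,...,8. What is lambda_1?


The eigenvalue formula gives lambda_1 = 1/2^1
= 1/2
= 0.5000

0.5000


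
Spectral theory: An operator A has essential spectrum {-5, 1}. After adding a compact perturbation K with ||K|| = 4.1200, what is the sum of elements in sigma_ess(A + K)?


By Weyl's theorem, the essential spectrum is invariant under compact perturbations.
sigma_ess(A + K) = sigma_ess(A) = {-5, 1}
Sum = -5 + 1 = -4

-4


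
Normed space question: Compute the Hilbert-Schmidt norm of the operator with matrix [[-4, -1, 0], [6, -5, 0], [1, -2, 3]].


The Hilbert-Schmidt norm is sqrt(sum of squares of all entries).
Sum of squares = (-4)^2 + (-1)^2 + 0^2 + 6^2 + (-5)^2 + 0^2 + 1^2 + (-2)^2 + 3^2
= 16 + 1 + 0 + 36 + 25 + 0 + 1 + 4 + 9 = 92
||T||_HS = sqrt(92) = 9.5917

9.5917


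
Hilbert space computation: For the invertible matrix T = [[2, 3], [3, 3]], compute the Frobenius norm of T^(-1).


det(T) = 2*3 - 3*3 = -3
T^(-1) = (1/-3) * [[3, -3], [-3, 2]] = [[-1.0000, 1.0000], [1.0000, -0.6667]]
||T^(-1)||_F^2 = (-1.0000)^2 + 1.0000^2 + 1.0000^2 + (-0.6667)^2 = 3.4444
||T^(-1)||_F = sqrt(3.4444) = 1.8559

1.8559


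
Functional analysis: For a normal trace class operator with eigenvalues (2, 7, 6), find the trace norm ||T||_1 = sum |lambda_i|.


For a normal operator, singular values equal |eigenvalues|.
Trace norm = sum |lambda_i| = 2 + 7 + 6
= 15

15


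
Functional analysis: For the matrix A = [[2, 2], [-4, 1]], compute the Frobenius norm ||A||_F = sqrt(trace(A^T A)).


||A||_F^2 = sum a_ij^2
= 2^2 + 2^2 + (-4)^2 + 1^2
= 4 + 4 + 16 + 1 = 25
||A||_F = sqrt(25) = 5.0000

5.0000


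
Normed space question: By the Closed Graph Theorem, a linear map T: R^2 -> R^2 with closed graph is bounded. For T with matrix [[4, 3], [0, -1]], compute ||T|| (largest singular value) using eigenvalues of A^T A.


A^T A = [[16, 12], [12, 10]]
trace(A^T A) = 26, det(A^T A) = 16
discriminant = 26^2 - 4*16 = 612
Largest eigenvalue of A^T A = (trace + sqrt(disc))/2 = 25.3693
||T|| = sqrt(25.3693) = 5.0368

5.0368


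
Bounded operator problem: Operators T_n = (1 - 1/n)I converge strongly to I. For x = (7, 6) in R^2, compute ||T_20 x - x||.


T_20 x - x = (1 - 1/20)x - x = -x/20
||x|| = sqrt(85) = 9.2195
||T_20 x - x|| = ||x||/20 = 9.2195/20 = 0.4610

0.4610


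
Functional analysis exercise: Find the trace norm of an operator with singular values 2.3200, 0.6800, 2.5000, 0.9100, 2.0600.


The nuclear norm is the sum of all singular values.
||T||_1 = 2.3200 + 0.6800 + 2.5000 + 0.9100 + 2.0600
= 8.4700

8.4700


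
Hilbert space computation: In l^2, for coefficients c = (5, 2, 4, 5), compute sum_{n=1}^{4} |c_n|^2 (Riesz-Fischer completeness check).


sum |c_n|^2 = 5^2 + 2^2 + 4^2 + 5^2
= 25 + 4 + 16 + 25
= 70

70


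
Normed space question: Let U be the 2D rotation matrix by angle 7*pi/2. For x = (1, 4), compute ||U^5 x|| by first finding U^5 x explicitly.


U is a rotation by theta = 7*pi/2
U^5 = rotation by 5*theta = 35*pi/2 = 3*pi/2 (mod 2*pi)
cos(3*pi/2) = 0.0000, sin(3*pi/2) = -1.0000
U^5 x = (0.0000 * 1 - -1.0000 * 4, -1.0000 * 1 + 0.0000 * 4)
= (4.0000, -1.0000)
||U^5 x|| = sqrt(4.0000^2 + (-1.0000)^2) = sqrt(17.0000) = 4.1231

4.1231


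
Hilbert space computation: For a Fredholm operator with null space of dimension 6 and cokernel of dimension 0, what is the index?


The Fredholm index is defined as ind(T) = dim(ker T) - dim(coker T)
= 6 - 0
= 6

6


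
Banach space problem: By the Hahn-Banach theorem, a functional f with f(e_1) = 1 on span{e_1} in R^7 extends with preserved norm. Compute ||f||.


The norm of f is given by ||f|| = sup_{||x||=1} |f(x)|.
On span{e_1}, ||e_1|| = 1, so ||f|| = |f(e_1)| / ||e_1||
= |1| / 1 = 1.0000

1.0000


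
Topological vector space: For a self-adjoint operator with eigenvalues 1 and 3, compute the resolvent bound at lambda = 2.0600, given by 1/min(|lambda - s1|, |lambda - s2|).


dist(2.0600, {1, 3}) = min(|2.0600 - 1|, |2.0600 - 3|)
= min(1.0600, 0.9400) = 0.9400
Resolvent bound = 1/0.9400 = 1.0638

1.0638


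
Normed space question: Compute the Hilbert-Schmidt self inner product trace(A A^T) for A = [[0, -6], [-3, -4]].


trace(A * A^T) = sum of squares of all entries
= 0^2 + (-6)^2 + (-3)^2 + (-4)^2
= 0 + 36 + 9 + 16
= 61

61


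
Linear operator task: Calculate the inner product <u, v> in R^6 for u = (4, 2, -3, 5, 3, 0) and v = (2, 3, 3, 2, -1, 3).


Computing the standard inner product <u, v> = sum u_i * v_i
= 4*2 + 2*3 + -3*3 + 5*2 + 3*-1 + 0*3
= 8 + 6 + -9 + 10 + -3 + 0
= 12

12


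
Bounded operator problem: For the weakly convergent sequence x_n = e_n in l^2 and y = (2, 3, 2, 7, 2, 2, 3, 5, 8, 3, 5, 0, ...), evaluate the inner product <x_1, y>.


x_1 = e_1 is the standard basis vector with 1 in position 1.
<x_1, y> = y_1 = 2
As n -> infinity, <x_n, y> -> 0, confirming weak convergence of (x_n) to 0.

2


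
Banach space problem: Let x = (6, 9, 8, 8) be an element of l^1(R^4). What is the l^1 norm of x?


The l^1 norm equals the sum of absolute values of all components.
||x||_1 = 6 + 9 + 8 + 8
= 31

31.0000


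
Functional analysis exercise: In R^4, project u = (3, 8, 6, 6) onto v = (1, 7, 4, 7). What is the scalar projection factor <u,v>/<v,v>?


Computing <u,v> = 3*1 + 8*7 + 6*4 + 6*7 = 125
Computing <v,v> = 1^2 + 7^2 + 4^2 + 7^2 = 115
Projection coefficient = 125/115 = 1.0870

1.0870


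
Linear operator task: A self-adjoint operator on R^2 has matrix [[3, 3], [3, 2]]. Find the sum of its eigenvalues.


For a self-adjoint (symmetric) matrix, the eigenvalues are real.
The sum of eigenvalues equals the trace of the matrix.
trace = 3 + 2 = 5

5


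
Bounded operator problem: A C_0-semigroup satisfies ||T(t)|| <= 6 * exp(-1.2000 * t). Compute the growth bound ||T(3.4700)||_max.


||T(3.4700)|| <= 6 * exp(-1.2000 * 3.4700)
= 6 * exp(-4.1640)
= 6 * 0.0155
= 0.0933

0.0933


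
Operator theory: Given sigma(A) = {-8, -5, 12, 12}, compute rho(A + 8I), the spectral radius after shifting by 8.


Spectrum of A + 8I = {0, 3, 20, 20}
Spectral radius = max |lambda| over the shifted spectrum
= max(0, 3, 20, 20) = 20

20


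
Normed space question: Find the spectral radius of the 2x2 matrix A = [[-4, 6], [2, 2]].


For a 2x2 matrix, eigenvalues satisfy lambda^2 - (trace)*lambda + det = 0
trace = -4 + 2 = -2
det = -4*2 - 6*2 = -20
discriminant = (-2)^2 - 4*(-20) = 84
spectral radius = max |eigenvalue| = 5.5826

5.5826


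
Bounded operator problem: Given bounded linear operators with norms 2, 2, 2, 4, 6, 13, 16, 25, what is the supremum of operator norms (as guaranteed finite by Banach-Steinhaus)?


By the Uniform Boundedness Principle, the supremum of norms is finite.
sup_k ||T_k|| = max(2, 2, 2, 4, 6, 13, 16, 25) = 25

25


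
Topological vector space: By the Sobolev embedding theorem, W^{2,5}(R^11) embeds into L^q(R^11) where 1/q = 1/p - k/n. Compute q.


Using the Sobolev embedding formula: 1/q = 1/p - k/n
1/q = 1/5 - 2/11 = 1/55
q = 1/(1/55) = 55

55.0000


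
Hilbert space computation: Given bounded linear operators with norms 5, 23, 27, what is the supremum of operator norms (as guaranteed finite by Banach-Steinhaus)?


By the Uniform Boundedness Principle, the supremum of norms is finite.
sup_k ||T_k|| = max(5, 23, 27) = 27

27


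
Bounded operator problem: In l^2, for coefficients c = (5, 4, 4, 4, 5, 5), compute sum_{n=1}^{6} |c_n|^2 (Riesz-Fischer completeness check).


sum |c_n|^2 = 5^2 + 4^2 + 4^2 + 4^2 + 5^2 + 5^2
= 25 + 16 + 16 + 16 + 25 + 25
= 123

123


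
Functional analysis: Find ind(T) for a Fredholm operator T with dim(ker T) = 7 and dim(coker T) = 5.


The Fredholm index is defined as ind(T) = dim(ker T) - dim(coker T)
= 7 - 5
= 2

2


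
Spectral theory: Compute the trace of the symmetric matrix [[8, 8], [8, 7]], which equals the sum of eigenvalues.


For a self-adjoint (symmetric) matrix, the eigenvalues are real.
The sum of eigenvalues equals the trace of the matrix.
trace = 8 + 7 = 15

15


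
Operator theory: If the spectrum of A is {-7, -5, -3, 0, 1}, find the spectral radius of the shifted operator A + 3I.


Spectrum of A + 3I = {-4, -2, 0, 3, 4}
Spectral radius = max |lambda| over the shifted spectrum
= max(4, 2, 0, 3, 4) = 4

4


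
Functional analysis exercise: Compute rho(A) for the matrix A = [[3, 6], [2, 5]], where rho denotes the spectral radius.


For a 2x2 matrix, eigenvalues satisfy lambda^2 - (trace)*lambda + det = 0
trace = 3 + 5 = 8
det = 3*5 - 6*2 = 3
discriminant = 8^2 - 4*(3) = 52
spectral radius = max |eigenvalue| = 7.6056

7.6056


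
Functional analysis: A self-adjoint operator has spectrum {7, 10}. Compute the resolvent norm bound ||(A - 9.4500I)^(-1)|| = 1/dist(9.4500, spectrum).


dist(9.4500, {7, 10}) = min(|9.4500 - 7|, |9.4500 - 10|)
= min(2.4500, 0.5500) = 0.5500
Resolvent bound = 1/0.5500 = 1.8182

1.8182


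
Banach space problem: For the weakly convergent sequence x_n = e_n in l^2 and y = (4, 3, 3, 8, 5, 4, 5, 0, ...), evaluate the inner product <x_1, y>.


x_1 = e_1 is the standard basis vector with 1 in position 1.
<x_1, y> = y_1 = 4
As n -> infinity, <x_n, y> -> 0, confirming weak convergence of (x_n) to 0.

4


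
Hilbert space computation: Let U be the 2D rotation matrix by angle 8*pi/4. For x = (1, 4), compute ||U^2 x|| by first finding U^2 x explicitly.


U is a rotation by theta = 8*pi/4
U^2 = rotation by 2*theta = 16*pi/4 = 0*pi/4 (mod 2*pi)
cos(0*pi/4) = 1.0000, sin(0*pi/4) = 0.0000
U^2 x = (1.0000 * 1 - 0.0000 * 4, 0.0000 * 1 + 1.0000 * 4)
= (1.0000, 4.0000)
||U^2 x|| = sqrt(1.0000^2 + 4.0000^2) = sqrt(17.0000) = 4.1231

4.1231


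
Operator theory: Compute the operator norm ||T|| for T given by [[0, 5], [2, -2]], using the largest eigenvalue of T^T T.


A^T A = [[4, -4], [-4, 29]]
trace(A^T A) = 33, det(A^T A) = 100
discriminant = 33^2 - 4*100 = 689
Largest eigenvalue of A^T A = (trace + sqrt(disc))/2 = 29.6244
||T|| = sqrt(29.6244) = 5.4428

5.4428


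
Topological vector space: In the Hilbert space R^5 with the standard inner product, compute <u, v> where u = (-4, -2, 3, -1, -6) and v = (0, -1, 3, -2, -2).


Computing the standard inner product <u, v> = sum u_i * v_i
= -4*0 + -2*-1 + 3*3 + -1*-2 + -6*-2
= 0 + 2 + 9 + 2 + 12
= 25

25


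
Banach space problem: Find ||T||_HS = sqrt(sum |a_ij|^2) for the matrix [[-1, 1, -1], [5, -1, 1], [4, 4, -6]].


The Hilbert-Schmidt norm is sqrt(sum of squares of all entries).
Sum of squares = (-1)^2 + 1^2 + (-1)^2 + 5^2 + (-1)^2 + 1^2 + 4^2 + 4^2 + (-6)^2
= 1 + 1 + 1 + 25 + 1 + 1 + 16 + 16 + 36 = 98
||T||_HS = sqrt(98) = 9.8995

9.8995


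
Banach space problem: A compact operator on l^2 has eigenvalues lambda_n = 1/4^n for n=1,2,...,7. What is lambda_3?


The eigenvalue formula gives lambda_3 = 1/4^3
= 1/64
= 0.0156

0.0156


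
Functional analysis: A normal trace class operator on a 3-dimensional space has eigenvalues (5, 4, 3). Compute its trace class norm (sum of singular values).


For a normal operator, singular values equal |eigenvalues|.
Trace norm = sum |lambda_i| = 5 + 4 + 3
= 12

12


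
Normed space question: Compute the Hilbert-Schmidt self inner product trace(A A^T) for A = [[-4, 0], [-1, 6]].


trace(A * A^T) = sum of squares of all entries
= (-4)^2 + 0^2 + (-1)^2 + 6^2
= 16 + 0 + 1 + 36
= 53

53


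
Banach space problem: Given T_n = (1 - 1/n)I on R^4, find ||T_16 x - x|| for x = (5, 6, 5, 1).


T_16 x - x = (1 - 1/16)x - x = -x/16
||x|| = sqrt(87) = 9.3274
||T_16 x - x|| = ||x||/16 = 9.3274/16 = 0.5830

0.5830


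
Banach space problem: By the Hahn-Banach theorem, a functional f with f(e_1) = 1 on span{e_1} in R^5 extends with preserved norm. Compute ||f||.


The norm of f is given by ||f|| = sup_{||x||=1} |f(x)|.
On span{e_1}, ||e_1|| = 1, so ||f|| = |f(e_1)| / ||e_1||
= |1| / 1 = 1.0000

1.0000


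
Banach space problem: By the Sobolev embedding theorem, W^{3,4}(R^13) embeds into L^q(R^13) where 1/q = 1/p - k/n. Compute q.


Using the Sobolev embedding formula: 1/q = 1/p - k/n
1/q = 1/4 - 3/13 = 1/52
q = 1/(1/52) = 52

52.0000


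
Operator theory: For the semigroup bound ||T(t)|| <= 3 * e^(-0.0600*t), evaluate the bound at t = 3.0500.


||T(3.0500)|| <= 3 * exp(-0.0600 * 3.0500)
= 3 * exp(-0.1830)
= 3 * 0.8328
= 2.4983

2.4983


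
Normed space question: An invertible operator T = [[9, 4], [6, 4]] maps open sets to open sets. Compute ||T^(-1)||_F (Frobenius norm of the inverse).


det(T) = 9*4 - 4*6 = 12
T^(-1) = (1/12) * [[4, -4], [-6, 9]] = [[0.3333, -0.3333], [-0.5000, 0.7500]]
||T^(-1)||_F^2 = 0.3333^2 + (-0.3333)^2 + (-0.5000)^2 + 0.7500^2 = 1.0347
||T^(-1)||_F = sqrt(1.0347) = 1.0172

1.0172


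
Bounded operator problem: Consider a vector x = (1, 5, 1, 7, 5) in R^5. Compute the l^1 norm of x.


The l^1 norm equals the sum of absolute values of all components.
||x||_1 = 1 + 5 + 1 + 7 + 5
= 19

19.0000


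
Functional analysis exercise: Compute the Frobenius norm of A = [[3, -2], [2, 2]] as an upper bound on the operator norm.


||A||_F^2 = sum a_ij^2
= 3^2 + (-2)^2 + 2^2 + 2^2
= 9 + 4 + 4 + 4 = 21
||A||_F = sqrt(21) = 4.5826

4.5826


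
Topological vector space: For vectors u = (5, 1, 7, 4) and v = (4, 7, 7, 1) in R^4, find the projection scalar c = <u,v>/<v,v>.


Computing <u,v> = 5*4 + 1*7 + 7*7 + 4*1 = 80
Computing <v,v> = 4^2 + 7^2 + 7^2 + 1^2 = 115
Projection coefficient = 80/115 = 0.6957

0.6957


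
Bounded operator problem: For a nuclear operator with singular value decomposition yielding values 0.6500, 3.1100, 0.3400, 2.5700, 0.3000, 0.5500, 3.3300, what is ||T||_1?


The nuclear norm is the sum of all singular values.
||T||_1 = 0.6500 + 3.1100 + 0.3400 + 2.5700 + 0.3000 + 0.5500 + 3.3300
= 10.8500

10.8500


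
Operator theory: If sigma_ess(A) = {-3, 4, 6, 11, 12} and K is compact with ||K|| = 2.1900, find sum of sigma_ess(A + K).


By Weyl's theorem, the essential spectrum is invariant under compact perturbations.
sigma_ess(A + K) = sigma_ess(A) = {-3, 4, 6, 11, 12}
Sum = -3 + 4 + 6 + 11 + 12 = 30

30


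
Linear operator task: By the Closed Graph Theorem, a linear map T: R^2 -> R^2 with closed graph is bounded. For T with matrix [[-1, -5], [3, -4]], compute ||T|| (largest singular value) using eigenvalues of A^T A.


A^T A = [[10, -7], [-7, 41]]
trace(A^T A) = 51, det(A^T A) = 361
discriminant = 51^2 - 4*361 = 1157
Largest eigenvalue of A^T A = (trace + sqrt(disc))/2 = 42.5074
||T|| = sqrt(42.5074) = 6.5198

6.5198


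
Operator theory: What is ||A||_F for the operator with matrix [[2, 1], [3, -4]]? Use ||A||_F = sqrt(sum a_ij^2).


||A||_F^2 = sum a_ij^2
= 2^2 + 1^2 + 3^2 + (-4)^2
= 4 + 1 + 9 + 16 = 30
||A||_F = sqrt(30) = 5.4772

5.4772


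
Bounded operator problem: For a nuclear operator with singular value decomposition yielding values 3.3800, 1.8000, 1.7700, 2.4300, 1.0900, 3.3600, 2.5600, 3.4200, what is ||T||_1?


The nuclear norm is the sum of all singular values.
||T||_1 = 3.3800 + 1.8000 + 1.7700 + 2.4300 + 1.0900 + 3.3600 + 2.5600 + 3.4200
= 19.8100

19.8100


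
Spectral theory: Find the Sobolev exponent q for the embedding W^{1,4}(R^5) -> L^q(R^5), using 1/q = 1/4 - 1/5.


Using the Sobolev embedding formula: 1/q = 1/p - k/n
1/q = 1/4 - 1/5 = 1/20
q = 1/(1/20) = 20

20.0000


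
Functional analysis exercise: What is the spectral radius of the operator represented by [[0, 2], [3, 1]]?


For a 2x2 matrix, eigenvalues satisfy lambda^2 - (trace)*lambda + det = 0
trace = 0 + 1 = 1
det = 0*1 - 2*3 = -6
discriminant = 1^2 - 4*(-6) = 25
spectral radius = max |eigenvalue| = 3.0000

3.0000


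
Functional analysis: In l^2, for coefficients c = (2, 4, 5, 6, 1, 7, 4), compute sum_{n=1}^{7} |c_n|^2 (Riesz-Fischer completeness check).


sum |c_n|^2 = 2^2 + 4^2 + 5^2 + 6^2 + 1^2 + 7^2 + 4^2
= 4 + 16 + 25 + 36 + 1 + 49 + 16
= 147

147
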